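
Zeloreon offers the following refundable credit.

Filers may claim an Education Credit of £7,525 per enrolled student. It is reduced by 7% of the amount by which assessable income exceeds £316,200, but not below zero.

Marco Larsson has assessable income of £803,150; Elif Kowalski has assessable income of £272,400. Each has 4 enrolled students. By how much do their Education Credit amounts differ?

£30,100

Marco (£803,150): Education Credit: base = 4 × £7,525 = £30,100. 7% of the £486,950 excess over £316,200 is £34,086.50 ≥ base, so the credit is £0.
Elif (£272,400): Education Credit: base = 4 × £7,525 = £30,100. £272,400 is at or below the £316,200 threshold, so the full £30,100 applies.
Difference: |£0 − £30,100| = £30,100.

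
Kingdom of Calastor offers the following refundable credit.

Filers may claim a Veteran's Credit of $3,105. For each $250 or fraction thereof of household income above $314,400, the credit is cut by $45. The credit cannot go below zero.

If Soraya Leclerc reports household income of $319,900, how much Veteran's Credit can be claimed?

$2,115

Veteran's Credit: income exceeds $314,400 by $5,500, which is 22 full-or-partial $250 increments; reduction = 22 × $45 = $990, leaving $2,115.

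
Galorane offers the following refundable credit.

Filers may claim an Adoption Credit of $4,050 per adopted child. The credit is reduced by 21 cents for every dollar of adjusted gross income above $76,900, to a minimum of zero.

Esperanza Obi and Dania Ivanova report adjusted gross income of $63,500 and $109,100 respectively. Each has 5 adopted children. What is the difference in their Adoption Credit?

$6,762

Esperanza ($63,500): Adoption Credit: base = 5 × $4,050 = $20,250. $63,500 is at or below the $76,900 threshold, so the full $20,250 applies.
Dania ($109,100): Adoption Credit: base = 5 × $4,050 = $20,250. 21% of the $32,200 excess over $76,900 is $6,762; credit = $20,250 − $6,762 = $13,488.
Difference: |$20,250 − $13,488| = $6,762.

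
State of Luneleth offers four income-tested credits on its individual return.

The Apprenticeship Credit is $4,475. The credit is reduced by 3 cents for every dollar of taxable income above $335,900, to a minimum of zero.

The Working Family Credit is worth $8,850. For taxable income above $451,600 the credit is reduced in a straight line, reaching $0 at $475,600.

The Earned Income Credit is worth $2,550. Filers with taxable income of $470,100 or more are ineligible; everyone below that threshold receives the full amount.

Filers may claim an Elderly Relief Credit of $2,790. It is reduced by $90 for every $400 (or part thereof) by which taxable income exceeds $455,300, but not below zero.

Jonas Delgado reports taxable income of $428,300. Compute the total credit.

Apprenticeship Credit: 3% of the $92,400 excess over $335,900 is $2,772; credit = $4,475 − $2,772 = $1,703.
Working Family Credit: $428,300 is at or below the $451,600 threshold, so the full $8,850 applies.
Earned Income Credit: $428,300 is below the $470,100 cutoff, so the full $2,550 applies.
Elderly Relief Credit: $428,300 is at or below the $455,300 threshold, so the full $2,790 applies.
Total: $1,703 + $8,850 + $2,550 + $2,790 = $15,893.

$15,893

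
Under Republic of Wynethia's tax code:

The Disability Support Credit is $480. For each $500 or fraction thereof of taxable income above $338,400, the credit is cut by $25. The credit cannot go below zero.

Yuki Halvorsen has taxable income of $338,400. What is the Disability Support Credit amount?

$480

Disability Support Credit: $338,400 is at or below the $338,400 threshold, so the full $480 applies.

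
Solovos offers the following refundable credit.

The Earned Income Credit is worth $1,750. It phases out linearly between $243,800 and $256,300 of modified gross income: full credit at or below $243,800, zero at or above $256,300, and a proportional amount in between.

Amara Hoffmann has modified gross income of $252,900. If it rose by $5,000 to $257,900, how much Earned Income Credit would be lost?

$476

At $252,900 — $252,900 is $9,100 into a $12,500 phase-out range, leaving 3,400/12,500 of the credit: $1,750 × 3,400/12,500 = $476.
At $257,900 — $257,900 is at or above $256,300, so the credit is $0.
Lost: $476 − $0 = $476.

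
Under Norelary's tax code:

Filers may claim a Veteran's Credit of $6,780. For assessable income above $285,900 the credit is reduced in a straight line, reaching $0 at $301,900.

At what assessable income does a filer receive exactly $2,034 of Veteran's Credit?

$297,100

$2,034 is 2,034/6,780 of the full $6,780, so 4,746/6,780 of the $16,000 range has been used: income = $285,900 + $16,000 × 4,746/6,780 = $297,100.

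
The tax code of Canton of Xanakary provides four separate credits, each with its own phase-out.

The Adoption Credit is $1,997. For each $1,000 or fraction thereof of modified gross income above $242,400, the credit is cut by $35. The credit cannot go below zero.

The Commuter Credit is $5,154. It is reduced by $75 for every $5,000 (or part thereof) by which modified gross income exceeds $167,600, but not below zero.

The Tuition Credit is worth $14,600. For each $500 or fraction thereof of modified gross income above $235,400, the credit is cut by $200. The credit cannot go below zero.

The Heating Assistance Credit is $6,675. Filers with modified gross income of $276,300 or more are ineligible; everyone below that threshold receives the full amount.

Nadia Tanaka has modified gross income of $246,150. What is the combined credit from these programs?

$22,686

Adoption Credit: income exceeds $242,400 by $3,750, which is 4 full-or-partial $1,000 increments; reduction = 4 × $35 = $140, leaving $1,857.
Commuter Credit: income exceeds $167,600 by $78,550, which is 16 full-or-partial $5,000 increments; reduction = 16 × $75 = $1,200, leaving $3,954.
Tuition Credit: income exceeds $235,400 by $10,750, which is 22 full-or-partial $500 increments; reduction = 22 × $200 = $4,400, leaving $10,200.
Heating Assistance Credit: $246,150 is below the $276,300 cutoff, so the full $6,675 applies.
Total: $1,857 + $3,954 + $10,200 + $6,675 = $22,686.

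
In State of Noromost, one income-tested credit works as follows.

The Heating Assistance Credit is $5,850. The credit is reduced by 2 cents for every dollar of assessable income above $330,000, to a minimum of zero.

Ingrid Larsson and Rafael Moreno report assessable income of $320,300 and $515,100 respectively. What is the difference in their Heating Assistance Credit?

Ingrid ($320,300): Heating Assistance Credit: $320,300 is at or below the $330,000 threshold, so the full $5,850 applies.
Rafael ($515,100): Heating Assistance Credit: 2% of the $185,100 excess over $330,000 is $3,702; credit = $5,850 − $3,702 = $2,148.
Difference: |$5,850 − $2,148| = $3,702.

$3,702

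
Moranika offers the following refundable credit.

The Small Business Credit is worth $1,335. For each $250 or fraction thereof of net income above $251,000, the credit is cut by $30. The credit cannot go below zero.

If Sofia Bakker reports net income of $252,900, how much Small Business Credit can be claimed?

$1,095

Small Business Credit: income exceeds $251,000 by $1,900, which is 8 full-or-partial $250 increments; reduction = 8 × $30 = $240, leaving $1,095.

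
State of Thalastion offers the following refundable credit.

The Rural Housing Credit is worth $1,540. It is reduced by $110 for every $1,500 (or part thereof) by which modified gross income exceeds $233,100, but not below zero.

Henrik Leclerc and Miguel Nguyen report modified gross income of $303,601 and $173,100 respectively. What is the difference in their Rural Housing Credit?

$1,540

Henrik ($303,601): Rural Housing Credit: income exceeds $233,100 by $70,501 → 48 increments × $110 = $5,280 ≥ base, so the credit is $0.
Miguel ($173,100): Rural Housing Credit: $173,100 is at or below the $233,100 threshold, so the full $1,540 applies.
Difference: |$0 − $1,540| = $1,540.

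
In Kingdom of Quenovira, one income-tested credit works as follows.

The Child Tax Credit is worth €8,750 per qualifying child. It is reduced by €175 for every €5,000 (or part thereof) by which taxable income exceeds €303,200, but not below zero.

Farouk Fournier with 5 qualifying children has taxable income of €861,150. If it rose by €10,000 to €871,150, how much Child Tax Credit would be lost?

At €861,150 — base = 5 × €8,750 = €43,750. income exceeds €303,200 by €557,950, which is 112 full-or-partial €5,000 increments; reduction = 112 × €175 = €19,600, leaving €24,150.
At €871,150 — base = 5 × €8,750 = €43,750. income exceeds €303,200 by €567,950, which is 114 full-or-partial €5,000 increments; reduction = 114 × €175 = €19,950, leaving €23,800.
Lost: €24,150 − €23,800 = €350.

€350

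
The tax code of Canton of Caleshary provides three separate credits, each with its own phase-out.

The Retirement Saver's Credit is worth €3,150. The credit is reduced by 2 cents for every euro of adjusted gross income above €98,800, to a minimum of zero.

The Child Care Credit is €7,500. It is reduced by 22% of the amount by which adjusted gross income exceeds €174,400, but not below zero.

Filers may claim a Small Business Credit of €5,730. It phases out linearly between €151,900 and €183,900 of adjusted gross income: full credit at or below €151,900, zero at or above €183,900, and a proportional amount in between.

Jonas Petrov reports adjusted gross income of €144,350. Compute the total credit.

Retirement Saver's Credit: 2% of the €45,550 excess over €98,800 is €911; credit = €3,150 − €911 = €2,239.
Child Care Credit: €144,350 is at or below the €174,400 threshold, so the full €7,500 applies.
Small Business Credit: €144,350 is at or below the €151,900 threshold, so the full €5,730 applies.
Total: €2,239 + €7,500 + €5,730 = €15,469.

€15,469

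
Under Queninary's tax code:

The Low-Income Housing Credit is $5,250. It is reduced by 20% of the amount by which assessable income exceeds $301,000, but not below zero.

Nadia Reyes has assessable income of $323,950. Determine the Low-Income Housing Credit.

Low-Income Housing Credit: 20% of the $22,950 excess over $301,000 is $4,590; credit = $5,250 − $4,590 = $660.

$660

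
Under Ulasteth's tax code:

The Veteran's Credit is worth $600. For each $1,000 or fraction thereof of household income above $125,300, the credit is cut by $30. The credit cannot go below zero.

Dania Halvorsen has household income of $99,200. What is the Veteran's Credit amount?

Veteran's Credit: $99,200 is at or below the $125,300 threshold, so the full $600 applies.

$600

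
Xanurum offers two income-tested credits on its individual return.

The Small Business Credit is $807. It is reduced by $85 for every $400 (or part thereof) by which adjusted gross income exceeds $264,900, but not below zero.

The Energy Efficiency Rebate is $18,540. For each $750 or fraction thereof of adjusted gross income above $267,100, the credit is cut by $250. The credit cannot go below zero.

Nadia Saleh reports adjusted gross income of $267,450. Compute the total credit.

$18,502

Small Business Credit: income exceeds $264,900 by $2,550, which is 7 full-or-partial $400 increments; reduction = 7 × $85 = $595, leaving $212.
Energy Efficiency Rebate: income exceeds $267,100 by $350, which is 1 full-or-partial $750 increment; reduction = 1 × $250 = $250, leaving $18,290.
Total: $212 + $18,290 = $18,502.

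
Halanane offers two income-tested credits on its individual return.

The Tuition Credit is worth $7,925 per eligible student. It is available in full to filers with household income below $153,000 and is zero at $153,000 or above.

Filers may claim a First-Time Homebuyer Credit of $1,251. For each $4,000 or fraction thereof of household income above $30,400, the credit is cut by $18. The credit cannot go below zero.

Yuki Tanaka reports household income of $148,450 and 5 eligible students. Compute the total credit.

$40,336

Tuition Credit: base = 5 × $7,925 = $39,625. $148,450 is below the $153,000 cutoff, so the full $39,625 applies.
First-Time Homebuyer Credit: income exceeds $30,400 by $118,050, which is 30 full-or-partial $4,000 increments; reduction = 30 × $18 = $540, leaving $711.
Total: $39,625 + $711 = $40,336.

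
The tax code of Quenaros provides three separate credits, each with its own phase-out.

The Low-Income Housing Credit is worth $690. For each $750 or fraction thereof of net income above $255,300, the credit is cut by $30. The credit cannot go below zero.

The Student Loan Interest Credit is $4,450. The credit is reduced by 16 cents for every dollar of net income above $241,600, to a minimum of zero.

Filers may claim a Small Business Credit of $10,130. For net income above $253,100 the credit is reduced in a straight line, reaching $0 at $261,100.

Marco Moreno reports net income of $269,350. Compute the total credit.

$130

Low-Income Housing Credit: income exceeds $255,300 by $14,050, which is 19 full-or-partial $750 increments; reduction = 19 × $30 = $570, leaving $120.
Student Loan Interest Credit: 16% of the $27,750 excess over $241,600 is $4,440; credit = $4,450 − $4,440 = $10.
Small Business Credit: $269,350 is at or above $261,100, so the credit is $0.
Total: $120 + $10 + $0 = $130.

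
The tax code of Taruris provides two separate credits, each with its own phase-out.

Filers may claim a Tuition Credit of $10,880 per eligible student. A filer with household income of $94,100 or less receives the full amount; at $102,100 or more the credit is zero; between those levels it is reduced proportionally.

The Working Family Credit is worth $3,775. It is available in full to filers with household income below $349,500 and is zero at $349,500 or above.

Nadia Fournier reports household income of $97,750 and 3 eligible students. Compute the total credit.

$21,523

Tuition Credit: base = 3 × $10,880 = $32,640. $97,750 is $3,650 into a $8,000 phase-out range, leaving 4,350/8,000 of the credit: $32,640 × 4,350/8,000 = $17,748.
Working Family Credit: $97,750 is below the $349,500 cutoff, so the full $3,775 applies.
Total: $17,748 + $3,775 = $21,523.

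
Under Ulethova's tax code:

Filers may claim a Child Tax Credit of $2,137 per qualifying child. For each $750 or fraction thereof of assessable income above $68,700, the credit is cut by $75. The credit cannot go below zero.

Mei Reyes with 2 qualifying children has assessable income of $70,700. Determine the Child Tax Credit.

Child Tax Credit: base = 2 × $2,137 = $4,274. income exceeds $68,700 by $2,000, which is 3 full-or-partial $750 increments; reduction = 3 × $75 = $225, leaving $4,049.

$4,049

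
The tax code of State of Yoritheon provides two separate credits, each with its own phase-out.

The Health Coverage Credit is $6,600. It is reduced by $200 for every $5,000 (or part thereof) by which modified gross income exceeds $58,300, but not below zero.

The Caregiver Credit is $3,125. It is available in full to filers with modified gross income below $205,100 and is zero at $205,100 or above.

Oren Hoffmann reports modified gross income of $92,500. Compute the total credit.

$8,325

Health Coverage Credit: income exceeds $58,300 by $34,200, which is 7 full-or-partial $5,000 increments; reduction = 7 × $200 = $1,400, leaving $5,200.
Caregiver Credit: $92,500 is below the $205,100 cutoff, so the full $3,125 applies.
Total: $5,200 + $3,125 = $8,325.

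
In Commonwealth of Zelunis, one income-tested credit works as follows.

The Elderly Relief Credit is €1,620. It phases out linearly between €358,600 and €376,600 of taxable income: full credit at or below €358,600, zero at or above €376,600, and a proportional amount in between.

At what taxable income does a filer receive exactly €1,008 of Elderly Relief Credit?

€365,400

€1,008 is 1,008/1,620 of the full €1,620, so 612/1,620 of the €18,000 range has been used: income = €358,600 + €18,000 × 612/1,620 = €365,400.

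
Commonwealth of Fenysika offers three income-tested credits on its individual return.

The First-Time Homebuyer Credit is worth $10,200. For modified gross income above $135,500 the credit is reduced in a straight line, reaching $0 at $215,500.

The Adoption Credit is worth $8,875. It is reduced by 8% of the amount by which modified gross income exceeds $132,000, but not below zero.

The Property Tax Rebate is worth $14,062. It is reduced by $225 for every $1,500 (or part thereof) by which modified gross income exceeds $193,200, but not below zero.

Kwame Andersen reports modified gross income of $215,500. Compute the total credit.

$12,882

First-Time Homebuyer Credit: $215,500 is at or above $215,500, so the credit is $0.
Adoption Credit: 8% of the $83,500 excess over $132,000 is $6,680; credit = $8,875 − $6,680 = $2,195.
Property Tax Rebate: income exceeds $193,200 by $22,300, which is 15 full-or-partial $1,500 increments; reduction = 15 × $225 = $3,375, leaving $10,687.
Total: $0 + $2,195 + $10,687 = $12,882.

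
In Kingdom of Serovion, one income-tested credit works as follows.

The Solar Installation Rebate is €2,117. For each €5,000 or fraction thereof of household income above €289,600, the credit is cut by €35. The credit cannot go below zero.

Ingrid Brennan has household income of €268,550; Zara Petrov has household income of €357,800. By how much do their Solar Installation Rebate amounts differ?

€490

Ingrid (€268,550): Solar Installation Rebate: €268,550 is at or below the €289,600 threshold, so the full €2,117 applies.
Zara (€357,800): Solar Installation Rebate: income exceeds €289,600 by €68,200, which is 14 full-or-partial €5,000 increments; reduction = 14 × €35 = €490, leaving €1,627.
Difference: |€2,117 − €1,627| = €490.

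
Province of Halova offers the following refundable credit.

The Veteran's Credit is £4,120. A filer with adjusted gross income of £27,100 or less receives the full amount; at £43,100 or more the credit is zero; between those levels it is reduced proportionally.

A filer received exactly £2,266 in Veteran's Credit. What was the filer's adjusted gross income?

£2,266 is 2,266/4,120 of the full £4,120, so 1,854/4,120 of the £16,000 range has been used: income = £27,100 + £16,000 × 1,854/4,120 = £34,300.

£34,300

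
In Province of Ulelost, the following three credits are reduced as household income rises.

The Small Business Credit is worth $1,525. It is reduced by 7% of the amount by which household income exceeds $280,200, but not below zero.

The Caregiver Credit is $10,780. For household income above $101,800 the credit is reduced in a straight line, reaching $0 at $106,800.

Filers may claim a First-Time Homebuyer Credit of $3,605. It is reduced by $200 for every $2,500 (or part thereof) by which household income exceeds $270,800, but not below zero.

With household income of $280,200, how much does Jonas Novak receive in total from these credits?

Small Business Credit: $280,200 is at or below the $280,200 threshold, so the full $1,525 applies.
Caregiver Credit: $280,200 is at or above $106,800, so the credit is $0.
First-Time Homebuyer Credit: income exceeds $270,800 by $9,400, which is 4 full-or-partial $2,500 increments; reduction = 4 × $200 = $800, leaving $2,805.
Total: $1,525 + $0 + $2,805 = $4,330.

$4,330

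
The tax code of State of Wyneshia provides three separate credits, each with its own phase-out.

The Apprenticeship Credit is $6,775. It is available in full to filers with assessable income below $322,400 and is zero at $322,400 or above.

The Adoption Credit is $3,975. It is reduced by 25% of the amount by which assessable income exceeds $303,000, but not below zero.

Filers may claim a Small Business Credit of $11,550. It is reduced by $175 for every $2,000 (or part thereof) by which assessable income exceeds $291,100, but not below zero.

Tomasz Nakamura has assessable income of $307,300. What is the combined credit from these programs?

Apprenticeship Credit: $307,300 is below the $322,400 cutoff, so the full $6,775 applies.
Adoption Credit: 25% of the $4,300 excess over $303,000 is $1,075; credit = $3,975 − $1,075 = $2,900.
Small Business Credit: income exceeds $291,100 by $16,200, which is 9 full-or-partial $2,000 increments; reduction = 9 × $175 = $1,575, leaving $9,975.
Total: $6,775 + $2,900 + $9,975 = $19,650.

$19,650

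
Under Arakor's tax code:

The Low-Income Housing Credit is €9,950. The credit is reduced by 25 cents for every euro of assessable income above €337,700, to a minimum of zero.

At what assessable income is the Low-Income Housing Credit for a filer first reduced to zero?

€377,500

The credit falls by 25% of each euro above €337,700, so it reaches zero when the excess is €9,950 / 25% = €39,800: income = €337,700 + €39,800 = €377,500.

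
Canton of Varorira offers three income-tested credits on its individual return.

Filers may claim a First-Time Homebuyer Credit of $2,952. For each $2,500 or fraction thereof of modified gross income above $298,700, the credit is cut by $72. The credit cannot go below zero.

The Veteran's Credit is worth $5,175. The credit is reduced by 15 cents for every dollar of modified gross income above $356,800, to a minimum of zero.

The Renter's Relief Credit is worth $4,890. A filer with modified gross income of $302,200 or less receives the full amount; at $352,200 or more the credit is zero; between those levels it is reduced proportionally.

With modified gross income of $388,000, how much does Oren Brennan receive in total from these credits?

First-Time Homebuyer Credit: income exceeds $298,700 by $89,300, which is 36 full-or-partial $2,500 increments; reduction = 36 × $72 = $2,592, leaving $360.
Veteran's Credit: 15% of the $31,200 excess over $356,800 is $4,680; credit = $5,175 − $4,680 = $495.
Renter's Relief Credit: $388,000 is at or above $352,200, so the credit is $0.
Total: $360 + $495 + $0 = $855.

$855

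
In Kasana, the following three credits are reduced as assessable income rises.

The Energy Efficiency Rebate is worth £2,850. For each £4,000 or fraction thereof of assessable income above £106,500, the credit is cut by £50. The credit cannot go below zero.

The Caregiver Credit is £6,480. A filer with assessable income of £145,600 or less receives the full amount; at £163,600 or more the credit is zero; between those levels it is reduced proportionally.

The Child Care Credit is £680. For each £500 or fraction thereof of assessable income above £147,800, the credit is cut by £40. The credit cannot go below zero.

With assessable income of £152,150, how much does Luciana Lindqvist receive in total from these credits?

Energy Efficiency Rebate: income exceeds £106,500 by £45,650, which is 12 full-or-partial £4,000 increments; reduction = 12 × £50 = £600, leaving £2,250.
Caregiver Credit: £152,150 is £6,550 into a £18,000 phase-out range, leaving 11,450/18,000 of the credit: £6,480 × 11,450/18,000 = £4,122.
Child Care Credit: income exceeds £147,800 by £4,350, which is 9 full-or-partial £500 increments; reduction = 9 × £40 = £360, leaving £320.
Total: £2,250 + £4,122 + £320 = £6,692.

£6,692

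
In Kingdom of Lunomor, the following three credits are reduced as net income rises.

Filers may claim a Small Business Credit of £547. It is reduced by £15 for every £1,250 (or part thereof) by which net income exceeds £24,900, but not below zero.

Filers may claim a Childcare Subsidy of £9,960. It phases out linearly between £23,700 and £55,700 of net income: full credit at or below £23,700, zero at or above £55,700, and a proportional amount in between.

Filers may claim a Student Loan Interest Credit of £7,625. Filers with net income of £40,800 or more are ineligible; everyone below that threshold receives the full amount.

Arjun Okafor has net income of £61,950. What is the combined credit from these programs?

Small Business Credit: income exceeds £24,900 by £37,050, which is 30 full-or-partial £1,250 increments; reduction = 30 × £15 = £450, leaving £97.
Childcare Subsidy: £61,950 is at or above £55,700, so the credit is £0.
Student Loan Interest Credit: £61,950 meets or exceeds the £40,800 cutoff, so the credit is £0.
Total: £97 + £0 + £0 = £97.

£97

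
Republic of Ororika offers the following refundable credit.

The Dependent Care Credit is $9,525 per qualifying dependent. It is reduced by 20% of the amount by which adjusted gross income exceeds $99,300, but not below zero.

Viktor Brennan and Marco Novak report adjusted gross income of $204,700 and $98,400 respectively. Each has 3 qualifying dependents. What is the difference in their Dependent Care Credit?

$21,080

Viktor ($204,700): Dependent Care Credit: base = 3 × $9,525 = $28,575. 20% of the $105,400 excess over $99,300 is $21,080; credit = $28,575 − $21,080 = $7,495.
Marco ($98,400): Dependent Care Credit: base = 3 × $9,525 = $28,575. $98,400 is at or below the $99,300 threshold, so the full $28,575 applies.
Difference: |$7,495 − $28,575| = $21,080.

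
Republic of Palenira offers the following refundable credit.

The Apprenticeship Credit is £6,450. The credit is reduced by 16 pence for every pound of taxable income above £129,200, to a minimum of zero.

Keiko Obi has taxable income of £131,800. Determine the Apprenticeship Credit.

£6,034

Apprenticeship Credit: 16% of the £2,600 excess over £129,200 is £416; credit = £6,450 − £416 = £6,034.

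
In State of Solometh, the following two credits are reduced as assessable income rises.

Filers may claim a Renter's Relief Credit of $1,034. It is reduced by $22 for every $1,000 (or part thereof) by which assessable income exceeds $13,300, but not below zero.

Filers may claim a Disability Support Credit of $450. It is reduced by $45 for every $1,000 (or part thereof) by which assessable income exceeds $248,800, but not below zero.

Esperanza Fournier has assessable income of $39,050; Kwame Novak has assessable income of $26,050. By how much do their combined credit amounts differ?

Esperanza ($39,050): Renter's Relief Credit: income exceeds $13,300 by $25,750, which is 26 full-or-partial $1,000 increments; reduction = 26 × $22 = $572, leaving $462. Disability Support Credit: $39,050 is at or below the $248,800 threshold, so the full $450 applies. total $462 + $450 = $912
Kwame ($26,050): Renter's Relief Credit: income exceeds $13,300 by $12,750, which is 13 full-or-partial $1,000 increments; reduction = 13 × $22 = $286, leaving $748. Disability Support Credit: $26,050 is at or below the $248,800 threshold, so the full $450 applies. total $748 + $450 = $1,198
Difference: |$912 − $1,198| = $286.

$286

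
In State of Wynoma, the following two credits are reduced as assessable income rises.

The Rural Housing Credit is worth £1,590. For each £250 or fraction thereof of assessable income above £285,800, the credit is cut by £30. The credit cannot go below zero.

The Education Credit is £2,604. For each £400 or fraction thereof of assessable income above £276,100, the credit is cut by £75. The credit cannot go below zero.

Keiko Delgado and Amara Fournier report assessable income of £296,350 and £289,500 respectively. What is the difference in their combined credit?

£894

Keiko (£296,350): Rural Housing Credit: income exceeds £285,800 by £10,550, which is 43 full-or-partial £250 increments; reduction = 43 × £30 = £1,290, leaving £300. Education Credit: income exceeds £276,100 by £20,250 → 51 increments × £75 = £3,825 ≥ base, so the credit is £0. total £300 + £0 = £300
Amara (£289,500): Rural Housing Credit: income exceeds £285,800 by £3,700, which is 15 full-or-partial £250 increments; reduction = 15 × £30 = £450, leaving £1,140. Education Credit: income exceeds £276,100 by £13,400, which is 34 full-or-partial £400 increments; reduction = 34 × £75 = £2,550, leaving £54. total £1,140 + £54 = £1,194
Difference: |£300 − £1,194| = £894.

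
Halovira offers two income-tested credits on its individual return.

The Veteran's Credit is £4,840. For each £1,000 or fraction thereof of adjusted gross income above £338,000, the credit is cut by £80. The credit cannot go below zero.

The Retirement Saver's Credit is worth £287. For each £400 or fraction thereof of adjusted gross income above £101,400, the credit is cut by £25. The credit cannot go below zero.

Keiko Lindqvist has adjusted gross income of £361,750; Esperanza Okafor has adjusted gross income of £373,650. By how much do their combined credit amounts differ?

Keiko (£361,750): Veteran's Credit: income exceeds £338,000 by £23,750, which is 24 full-or-partial £1,000 increments; reduction = 24 × £80 = £1,920, leaving £2,920. Retirement Saver's Credit: income exceeds £101,400 by £260,350 → 651 increments × £25 = £16,275 ≥ base, so the credit is £0. total £2,920 + £0 = £2,920
Esperanza (£373,650): Veteran's Credit: income exceeds £338,000 by £35,650, which is 36 full-or-partial £1,000 increments; reduction = 36 × £80 = £2,880, leaving £1,960. Retirement Saver's Credit: income exceeds £101,400 by £272,250 → 681 increments × £25 = £17,025 ≥ base, so the credit is £0. total £1,960 + £0 = £1,960
Difference: |£2,920 − £1,960| = £960.

£960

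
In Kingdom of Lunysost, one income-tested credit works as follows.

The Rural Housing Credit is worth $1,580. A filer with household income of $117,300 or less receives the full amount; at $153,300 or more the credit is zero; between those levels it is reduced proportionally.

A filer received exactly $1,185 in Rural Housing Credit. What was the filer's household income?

$126,300

$1,185 is 1,185/1,580 of the full $1,580, so 395/1,580 of the $36,000 range has been used: income = $117,300 + $36,000 × 395/1,580 = $126,300.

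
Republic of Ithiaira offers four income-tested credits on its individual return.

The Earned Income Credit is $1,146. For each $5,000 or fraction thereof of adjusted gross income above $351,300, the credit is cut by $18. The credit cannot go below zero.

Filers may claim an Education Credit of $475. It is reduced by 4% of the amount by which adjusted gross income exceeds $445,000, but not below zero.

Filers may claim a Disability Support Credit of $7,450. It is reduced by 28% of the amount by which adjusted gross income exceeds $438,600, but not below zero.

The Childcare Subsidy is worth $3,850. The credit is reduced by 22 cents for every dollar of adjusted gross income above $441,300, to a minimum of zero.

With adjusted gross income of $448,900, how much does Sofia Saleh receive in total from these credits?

$7,849

Earned Income Credit: income exceeds $351,300 by $97,600, which is 20 full-or-partial $5,000 increments; reduction = 20 × $18 = $360, leaving $786.
Education Credit: 4% of the $3,900 excess over $445,000 is $156; credit = $475 − $156 = $319.
Disability Support Credit: 28% of the $10,300 excess over $438,600 is $2,884; credit = $7,450 − $2,884 = $4,566.
Childcare Subsidy: 22% of the $7,600 excess over $441,300 is $1,672; credit = $3,850 − $1,672 = $2,178.
Total: $786 + $319 + $4,566 + $2,178 = $7,849.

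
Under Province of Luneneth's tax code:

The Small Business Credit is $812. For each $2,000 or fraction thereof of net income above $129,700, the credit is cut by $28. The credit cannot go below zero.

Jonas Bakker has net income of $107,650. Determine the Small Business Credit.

Small Business Credit: $107,650 is at or below the $129,700 threshold, so the full $812 applies.

$812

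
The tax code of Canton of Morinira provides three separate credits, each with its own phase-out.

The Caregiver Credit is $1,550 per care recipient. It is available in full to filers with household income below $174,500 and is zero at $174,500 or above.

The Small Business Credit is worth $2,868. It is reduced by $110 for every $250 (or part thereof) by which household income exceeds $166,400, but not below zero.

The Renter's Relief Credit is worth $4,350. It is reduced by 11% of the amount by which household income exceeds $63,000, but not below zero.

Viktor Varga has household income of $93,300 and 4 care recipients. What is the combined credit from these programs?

Caregiver Credit: base = 4 × $1,550 = $6,200. $93,300 is below the $174,500 cutoff, so the full $6,200 applies.
Small Business Credit: $93,300 is at or below the $166,400 threshold, so the full $2,868 applies.
Renter's Relief Credit: 11% of the $30,300 excess over $63,000 is $3,333; credit = $4,350 − $3,333 = $1,017.
Total: $6,200 + $2,868 + $1,017 = $10,085.

$10,085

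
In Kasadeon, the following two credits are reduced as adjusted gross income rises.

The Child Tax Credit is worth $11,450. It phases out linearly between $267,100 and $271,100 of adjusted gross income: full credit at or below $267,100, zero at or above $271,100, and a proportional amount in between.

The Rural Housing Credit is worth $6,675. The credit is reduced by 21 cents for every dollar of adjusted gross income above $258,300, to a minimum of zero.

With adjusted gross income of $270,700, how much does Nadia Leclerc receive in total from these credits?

Child Tax Credit: $270,700 is $3,600 into a $4,000 phase-out range, leaving 400/4,000 of the credit: $11,450 × 400/4,000 = $1,145.
Rural Housing Credit: 21% of the $12,400 excess over $258,300 is $2,604; credit = $6,675 − $2,604 = $4,071.
Total: $1,145 + $4,071 = $5,216.

$5,216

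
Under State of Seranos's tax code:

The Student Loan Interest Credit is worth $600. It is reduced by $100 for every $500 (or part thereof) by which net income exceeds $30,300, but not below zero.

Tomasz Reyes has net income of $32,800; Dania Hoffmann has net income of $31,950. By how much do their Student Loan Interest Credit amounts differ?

Tomasz ($32,800): Student Loan Interest Credit: income exceeds $30,300 by $2,500, which is 5 full-or-partial $500 increments; reduction = 5 × $100 = $500, leaving $100.
Dania ($31,950): Student Loan Interest Credit: income exceeds $30,300 by $1,650, which is 4 full-or-partial $500 increments; reduction = 4 × $100 = $400, leaving $200.
Difference: |$100 − $200| = $100.

$100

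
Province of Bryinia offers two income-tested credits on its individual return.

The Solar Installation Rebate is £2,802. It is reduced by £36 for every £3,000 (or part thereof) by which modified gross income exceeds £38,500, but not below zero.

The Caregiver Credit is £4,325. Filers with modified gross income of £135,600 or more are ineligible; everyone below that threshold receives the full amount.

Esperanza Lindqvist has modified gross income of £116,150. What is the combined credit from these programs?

Solar Installation Rebate: income exceeds £38,500 by £77,650, which is 26 full-or-partial £3,000 increments; reduction = 26 × £36 = £936, leaving £1,866.
Caregiver Credit: £116,150 is below the £135,600 cutoff, so the full £4,325 applies.
Total: £1,866 + £4,325 = £6,191.

£6,191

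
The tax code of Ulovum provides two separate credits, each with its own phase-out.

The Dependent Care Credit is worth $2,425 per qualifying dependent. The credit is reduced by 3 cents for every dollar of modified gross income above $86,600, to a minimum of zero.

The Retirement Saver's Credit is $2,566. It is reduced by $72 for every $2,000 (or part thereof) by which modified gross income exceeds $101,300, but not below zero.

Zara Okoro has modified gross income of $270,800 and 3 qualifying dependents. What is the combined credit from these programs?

Dependent Care Credit: base = 3 × $2,425 = $7,275. 3% of the $184,200 excess over $86,600 is $5,526; credit = $7,275 − $5,526 = $1,749.
Retirement Saver's Credit: income exceeds $101,300 by $169,500 → 85 increments × $72 = $6,120 ≥ base, so the credit is $0.
Total: $1,749 + $0 = $1,749.

$1,749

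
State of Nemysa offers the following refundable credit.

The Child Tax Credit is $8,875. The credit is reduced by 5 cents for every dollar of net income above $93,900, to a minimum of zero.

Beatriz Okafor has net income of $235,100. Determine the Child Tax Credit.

$1,815

Child Tax Credit: 5% of the $141,200 excess over $93,900 is $7,060; credit = $8,875 − $7,060 = $1,815.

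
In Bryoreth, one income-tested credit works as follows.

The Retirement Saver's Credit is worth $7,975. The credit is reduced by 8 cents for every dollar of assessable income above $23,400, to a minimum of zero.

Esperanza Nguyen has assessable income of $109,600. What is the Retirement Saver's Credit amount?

$1,079

Retirement Saver's Credit: 8% of the $86,200 excess over $23,400 is $6,896; credit = $7,975 − $6,896 = $1,079.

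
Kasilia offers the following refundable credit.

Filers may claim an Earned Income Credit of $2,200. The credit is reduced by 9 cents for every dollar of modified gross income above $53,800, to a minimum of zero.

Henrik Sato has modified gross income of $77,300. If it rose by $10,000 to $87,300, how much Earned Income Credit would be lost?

$85

At $77,300 — 9% of the $23,500 excess over $53,800 is $2,115; credit = $2,200 − $2,115 = $85.
At $87,300 — 9% of the $33,500 excess over $53,800 is $3,015 ≥ base, so the credit is $0.
Lost: $85 − $0 = $85.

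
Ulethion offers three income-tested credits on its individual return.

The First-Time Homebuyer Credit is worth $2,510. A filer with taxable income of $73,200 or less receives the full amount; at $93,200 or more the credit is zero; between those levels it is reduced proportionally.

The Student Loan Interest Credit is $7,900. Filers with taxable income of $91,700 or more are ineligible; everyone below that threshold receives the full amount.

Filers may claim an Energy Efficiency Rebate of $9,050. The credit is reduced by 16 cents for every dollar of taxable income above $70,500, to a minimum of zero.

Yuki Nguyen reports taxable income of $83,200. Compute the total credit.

First-Time Homebuyer Credit: $83,200 is $10,000 into a $20,000 phase-out range, leaving 10,000/20,000 of the credit: $2,510 × 10,000/20,000 = $1,255.
Student Loan Interest Credit: $83,200 is below the $91,700 cutoff, so the full $7,900 applies.
Energy Efficiency Rebate: 16% of the $12,700 excess over $70,500 is $2,032; credit = $9,050 − $2,032 = $7,018.
Total: $1,255 + $7,900 + $7,018 = $16,173.

$16,173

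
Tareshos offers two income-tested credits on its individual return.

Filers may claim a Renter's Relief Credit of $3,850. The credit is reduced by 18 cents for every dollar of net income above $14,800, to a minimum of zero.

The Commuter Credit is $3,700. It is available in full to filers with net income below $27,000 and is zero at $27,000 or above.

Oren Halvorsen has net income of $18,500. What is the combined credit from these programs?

$6,884

Renter's Relief Credit: 18% of the $3,700 excess over $14,800 is $666; credit = $3,850 − $666 = $3,184.
Commuter Credit: $18,500 is below the $27,000 cutoff, so the full $3,700 applies.
Total: $3,184 + $3,700 = $6,884.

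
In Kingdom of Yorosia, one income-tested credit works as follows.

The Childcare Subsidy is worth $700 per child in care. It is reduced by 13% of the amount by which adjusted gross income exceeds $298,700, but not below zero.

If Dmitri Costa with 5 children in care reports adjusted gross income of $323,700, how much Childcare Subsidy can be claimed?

$250

Childcare Subsidy: base = 5 × $700 = $3,500. 13% of the $25,000 excess over $298,700 is $3,250; credit = $3,500 − $3,250 = $250.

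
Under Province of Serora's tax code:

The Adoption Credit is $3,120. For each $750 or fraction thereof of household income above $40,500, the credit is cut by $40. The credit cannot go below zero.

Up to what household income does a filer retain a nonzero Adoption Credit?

After 77 increments the reduction is 77 × $40 = $3,080, leaving $40; one more increment wipes it out. Increment 77 ends at excess 77 × $750 = $57,750, so the highest qualifying income is $40,500 + $57,750 = $98,250.

$98,250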